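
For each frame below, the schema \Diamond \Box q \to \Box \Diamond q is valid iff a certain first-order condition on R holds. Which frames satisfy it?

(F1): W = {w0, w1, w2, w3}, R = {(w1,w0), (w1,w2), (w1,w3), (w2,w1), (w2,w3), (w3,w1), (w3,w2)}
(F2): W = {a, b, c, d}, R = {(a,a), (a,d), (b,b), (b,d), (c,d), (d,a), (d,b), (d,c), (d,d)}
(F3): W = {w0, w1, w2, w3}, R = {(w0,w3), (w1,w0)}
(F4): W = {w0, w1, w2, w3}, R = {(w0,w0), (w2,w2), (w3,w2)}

(F2), (F4)

This is the axiom for convergence; its first-order frame correspondent is \forall x \forall y \forall z (Rxy \wedge Rxz \to \exists w (Ryw \wedge Rzw)).
(F1): fails — Rw1w2 and Rw1w0 but w2 and w0 have no common successor.
(F2): ✓.
(F3): fails — Rw0w3 and Rw0w3 but w3 and w3 have no common successor.
(F4): ✓.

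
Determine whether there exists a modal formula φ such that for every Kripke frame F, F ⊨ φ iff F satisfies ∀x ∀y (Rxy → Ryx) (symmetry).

Yes: it is symmetry, defined by the B schema q → □◇q.

Yes — defined by q → □◇q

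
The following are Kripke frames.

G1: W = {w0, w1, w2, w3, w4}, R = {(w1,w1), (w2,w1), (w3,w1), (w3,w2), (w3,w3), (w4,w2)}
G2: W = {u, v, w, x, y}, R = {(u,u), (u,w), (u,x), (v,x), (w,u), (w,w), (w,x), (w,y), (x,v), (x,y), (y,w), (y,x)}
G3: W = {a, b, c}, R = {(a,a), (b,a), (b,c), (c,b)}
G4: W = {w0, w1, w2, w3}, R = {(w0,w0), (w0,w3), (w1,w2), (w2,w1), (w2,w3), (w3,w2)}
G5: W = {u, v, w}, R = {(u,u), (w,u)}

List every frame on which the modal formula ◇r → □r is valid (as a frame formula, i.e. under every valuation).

The schema corresponds to partial functionality: ∀x ∀y ∀z (Rxy ∧ Rxz → y = z).
G1: fails — w3 sees both w1 and w2.
G2: fails — u sees both u and w.
G3: fails — b sees both a and c.
G4: fails — w0 sees both w0 and w3.
G5: ✓.
Valid on: G5.

G5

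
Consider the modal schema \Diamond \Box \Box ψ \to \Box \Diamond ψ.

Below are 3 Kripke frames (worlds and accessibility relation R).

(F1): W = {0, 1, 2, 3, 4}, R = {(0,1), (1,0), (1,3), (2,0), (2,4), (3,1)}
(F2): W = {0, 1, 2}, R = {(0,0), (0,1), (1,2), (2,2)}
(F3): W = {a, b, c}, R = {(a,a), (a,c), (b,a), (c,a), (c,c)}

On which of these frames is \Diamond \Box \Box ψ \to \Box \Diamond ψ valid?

(F3)

Frame correspondent (Sahlqvist): \forall x \forall y \forall z ((xRy \wedge xRz) \to \exists w (y R^2 w \wedge zRw)) — i.e. a generalized confluence (Geach) condition.
(F1): fails — 0R1, 0R1 but no w with 1R²w and 1Rw.
(F2): fails — 0R1, 0R0 but no w with 1R²w and 0Rw.
(F3): satisfies the condition.
Valid on: (F3).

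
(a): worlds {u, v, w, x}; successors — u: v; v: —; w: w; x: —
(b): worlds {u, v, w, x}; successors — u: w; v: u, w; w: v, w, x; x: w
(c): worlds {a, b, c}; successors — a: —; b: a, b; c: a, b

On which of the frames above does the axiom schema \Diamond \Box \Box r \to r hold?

(b)

This is the axiom for a generalized confluence (Geach) condition; its first-order frame correspondent is \forall x \forall y (xRy \to \exists w (y R^2 w \wedge x = w)).
(a): fails — uRv but no t with vR²t and u=t.
(b): satisfies the condition.
(c): fails — bRa but no w with aR²w and b=w.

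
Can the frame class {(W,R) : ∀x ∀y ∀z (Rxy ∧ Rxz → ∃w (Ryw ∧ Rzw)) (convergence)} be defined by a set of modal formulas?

The condition is convergence. A defining modal formula is ◇□r → □◇r.

Yes, by ◇□r → □◇r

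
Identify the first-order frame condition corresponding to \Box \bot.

emptiness of R

□⊥ is valid iff no world has any successor (otherwise □⊥ fails at any world with one).
The converse is a direct semantic check.
So the correspondent is emptiness of R.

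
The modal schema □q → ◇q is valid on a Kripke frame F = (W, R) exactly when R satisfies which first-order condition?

Suppose □q→◇q is valid. At any x set V(q)=W. Then □q at x, so ◇q at x, so x has a successor.
Conversely, on a frame with seriality the schema holds at every world under every valuation.
Frame condition: ∀x ∃y Rxy.

Seriality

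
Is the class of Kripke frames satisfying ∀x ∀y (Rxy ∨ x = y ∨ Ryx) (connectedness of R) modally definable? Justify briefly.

Modal frame validity is preserved under disjoint unions.
Take 3 disjoint single-world reflexive frames: each is trivially connected, but their disjoint union has 3 worlds with no edge between distinct components, so it is not connected.
So the class is not modally definable.

No — not modally definable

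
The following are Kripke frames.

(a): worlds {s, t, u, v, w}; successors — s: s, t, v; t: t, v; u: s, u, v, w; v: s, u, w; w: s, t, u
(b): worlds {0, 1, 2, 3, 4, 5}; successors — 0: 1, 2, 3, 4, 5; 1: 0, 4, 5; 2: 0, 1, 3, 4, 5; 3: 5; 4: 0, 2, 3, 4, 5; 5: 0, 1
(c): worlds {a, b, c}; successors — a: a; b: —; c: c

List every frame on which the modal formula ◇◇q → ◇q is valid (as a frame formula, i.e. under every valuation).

(c)

This is the axiom for a generalized confluence (Geach) condition; its first-order frame correspondent is ∀x ∀y (xR²y → ∃w (y = w ∧ xRw)).
(a): fails — sR²u but no w* with u=w* and sRw*.
(b): fails — 0R²0 but no w with 0=w and 0Rw.
(c): condition met.
Valid on: (c).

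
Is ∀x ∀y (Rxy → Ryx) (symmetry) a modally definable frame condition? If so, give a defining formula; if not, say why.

Yes, by p → □◇p

The condition is symmetry. A defining modal formula is p → □◇p.
Suppose p→□◇p is valid. Take Rxy and set V(p)={x}. Then p at x, so □◇p at x, so ◇p at y, so some z with Ryz has p; z=x, i.e. Ryx.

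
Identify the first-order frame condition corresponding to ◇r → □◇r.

Suppose ◇r→□◇r is valid. Take Rxy, Rxz and set V(r)={y}. Then ◇r at x, so □◇r at x, so ◇r at z, so some w with Rzw has r; w=y, i.e. Rzy. By symmetry of the argument, Ryz.
Conversely, on a frame with the Euclidean property the schema holds at every world under every valuation.
So the correspondent is the Euclidean property.

The Euclidean property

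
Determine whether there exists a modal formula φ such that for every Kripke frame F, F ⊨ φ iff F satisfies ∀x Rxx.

This is a Sahlqvist condition; the T axiom □p → p defines it.
Suppose □p→p is valid. At any x set V(p)={w : Rxw}. Then □p holds at x, so p holds at x, i.e. Rxx.

Definable; □p → p defines it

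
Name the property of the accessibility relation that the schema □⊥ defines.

□⊥ is valid iff no world has any successor (otherwise □⊥ fails at any world with one).
Conversely, on a frame with emptiness of R the schema holds at every world under every valuation.
So the correspondent is emptiness of R.

emptiness of R: ∀x ∀y ¬Rxy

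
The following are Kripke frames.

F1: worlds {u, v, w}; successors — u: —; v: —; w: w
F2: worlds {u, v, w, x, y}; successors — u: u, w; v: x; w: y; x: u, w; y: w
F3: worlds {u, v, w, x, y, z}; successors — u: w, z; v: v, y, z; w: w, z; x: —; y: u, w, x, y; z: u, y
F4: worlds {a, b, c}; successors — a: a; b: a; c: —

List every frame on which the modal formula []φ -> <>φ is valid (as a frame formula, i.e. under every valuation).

F2

This is the axiom for seriality; its first-order frame correspondent is forall x exists y Rxy.
F1: fails — world u has no successor.
F2: holds.
F3: fails — world x has no successor.
F4: fails — world c has no successor.
Valid on: F2.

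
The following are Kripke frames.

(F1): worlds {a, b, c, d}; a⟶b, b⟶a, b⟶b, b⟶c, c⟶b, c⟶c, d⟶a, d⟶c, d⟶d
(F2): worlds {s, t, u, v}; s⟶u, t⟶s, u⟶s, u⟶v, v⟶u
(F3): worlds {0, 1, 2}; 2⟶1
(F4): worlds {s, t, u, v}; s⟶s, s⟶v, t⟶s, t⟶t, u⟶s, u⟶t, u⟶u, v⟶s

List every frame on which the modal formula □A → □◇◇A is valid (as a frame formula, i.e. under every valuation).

(F1), (F2), (F4)

Frame correspondent (Sahlqvist): ∀x ∀z (xRz → ∃w (xRw ∧ zR²w)) — i.e. a generalized confluence (Geach) condition.
(F1): satisfies the condition.
(F2): satisfies the condition.
(F3): fails — 2R1 but no w with 2Rw and 1R²w.
(F4): satisfies the condition.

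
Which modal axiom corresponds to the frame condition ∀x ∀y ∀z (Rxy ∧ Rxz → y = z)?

◇s → □s

A defining formula is ◇s → □s (the CD axiom).
Suppose ◇s→□s is valid. Take Rxy, Rxz and set V(s)={y}. Then ◇s at x, so □s at x, so s at z, i.e. z=y.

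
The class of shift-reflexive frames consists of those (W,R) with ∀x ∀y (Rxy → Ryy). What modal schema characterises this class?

□(□q → q)

This is shift-reflexivity; the standard corresponding axiom is T□: □(□q → q).
Suppose □(□q→q) is valid. Take Rxy and set V(q)={w : Ryw}. Then at y, □q holds; since □(□q→q) at x, □q→q at y, so q at y, i.e. Ryy.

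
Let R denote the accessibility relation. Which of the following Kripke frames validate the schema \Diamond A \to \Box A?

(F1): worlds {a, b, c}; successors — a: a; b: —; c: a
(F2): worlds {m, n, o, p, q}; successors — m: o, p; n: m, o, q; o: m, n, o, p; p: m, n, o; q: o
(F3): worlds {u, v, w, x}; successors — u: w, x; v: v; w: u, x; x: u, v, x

The schema corresponds to partial functionality: \forall x \forall y \forall z (Rxy \wedge Rxz \to y = z).
(F1): holds.
(F2): fails — m sees both o and p.
(F3): fails — u sees both w and x.

(F1)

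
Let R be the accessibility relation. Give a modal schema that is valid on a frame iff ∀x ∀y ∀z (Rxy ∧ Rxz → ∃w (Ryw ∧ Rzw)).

◇□r → □◇r

The condition is convergence. The .2 schema ◇□r → □◇r defines it.
Suppose ◇□r→□◇r is valid. Take Rxy, Rxz and set V(r)={w : Ryw}. Then □r at y so ◇□r at x, so □◇r at x, so ◇r at z, giving w with Rzw and Ryw.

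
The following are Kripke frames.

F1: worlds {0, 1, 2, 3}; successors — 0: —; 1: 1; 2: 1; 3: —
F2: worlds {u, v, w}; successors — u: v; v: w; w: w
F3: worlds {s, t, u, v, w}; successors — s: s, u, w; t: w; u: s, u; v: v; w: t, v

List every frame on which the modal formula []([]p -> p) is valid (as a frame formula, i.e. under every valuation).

This is the axiom for shift-reflexivity; its first-order frame correspondent is forall x forall y (Rxy -> Ryy).
F1: condition met.
F2: fails — Ruv but not Rvv.
F3: fails — Rwt but not Rtt.
Valid on: F1.

F1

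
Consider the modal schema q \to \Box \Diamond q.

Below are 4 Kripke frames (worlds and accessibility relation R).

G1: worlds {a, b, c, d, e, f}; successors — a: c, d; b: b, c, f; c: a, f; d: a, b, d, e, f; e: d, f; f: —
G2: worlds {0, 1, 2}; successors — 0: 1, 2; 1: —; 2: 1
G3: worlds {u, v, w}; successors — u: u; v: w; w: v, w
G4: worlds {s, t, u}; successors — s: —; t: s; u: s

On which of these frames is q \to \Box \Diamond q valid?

Frame correspondent (Sahlqvist): \forall x \forall y (Rxy \to Ryx) — i.e. symmetry.
G1: fails — Rbc but not Rcb.
G2: fails — R01 but not R10.
G3: holds.
G4: fails — Rus but not Rsu.
Valid on: G3.

G3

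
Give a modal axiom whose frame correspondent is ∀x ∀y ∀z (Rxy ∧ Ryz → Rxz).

□r → □□r

The condition is transitivity. The 4 schema □r → □□r defines it.
Suppose □r→□□r is valid. Take Rxy, Ryz and set V(r)={w : Rxw}. Then □r at x, so □□r at x, so □r at y, so r at z, i.e. Rxz.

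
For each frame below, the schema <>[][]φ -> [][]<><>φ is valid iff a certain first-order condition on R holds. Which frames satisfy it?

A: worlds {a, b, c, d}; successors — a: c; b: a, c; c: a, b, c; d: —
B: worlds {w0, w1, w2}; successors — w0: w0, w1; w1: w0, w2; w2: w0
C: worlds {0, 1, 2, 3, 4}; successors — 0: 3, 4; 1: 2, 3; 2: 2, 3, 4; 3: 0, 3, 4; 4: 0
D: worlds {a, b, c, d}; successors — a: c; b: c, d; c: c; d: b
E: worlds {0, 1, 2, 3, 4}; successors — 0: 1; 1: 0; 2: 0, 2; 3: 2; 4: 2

A, B, C, D

Frame correspondent (Sahlqvist): forall x forall y forall z ((xRy & x R^2 z) -> exists w (y R^2 w & z R^2 w)) — i.e. a generalized confluence (Geach) condition.
A: satisfies the condition.
B: satisfies the condition.
C: satisfies the condition.
D: satisfies the condition.
E: fails — 0R1, 0R²0 but no w with 1R²w and 0R²w.
Valid on: A, B, C, D.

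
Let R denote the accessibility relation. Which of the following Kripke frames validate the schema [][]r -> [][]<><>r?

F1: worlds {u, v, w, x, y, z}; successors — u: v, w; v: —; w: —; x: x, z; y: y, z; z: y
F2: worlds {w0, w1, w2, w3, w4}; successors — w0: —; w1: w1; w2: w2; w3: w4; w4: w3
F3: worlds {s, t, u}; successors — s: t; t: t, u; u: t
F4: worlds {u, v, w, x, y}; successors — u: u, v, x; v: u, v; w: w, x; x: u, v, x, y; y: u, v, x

This is the axiom for a generalized confluence (Geach) condition; its first-order frame correspondent is forall x forall z (x R^2 z -> exists w (x R^2 w & z R^2 w)).
F1: ✓.
F2: ✓.
F3: ✓.
F4: ✓.

F1, F2, F3, F4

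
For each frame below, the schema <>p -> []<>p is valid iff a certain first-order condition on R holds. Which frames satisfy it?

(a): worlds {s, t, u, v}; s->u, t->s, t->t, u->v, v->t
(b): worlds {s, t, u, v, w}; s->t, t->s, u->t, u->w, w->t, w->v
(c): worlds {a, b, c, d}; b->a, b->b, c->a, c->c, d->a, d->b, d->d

The schema corresponds to the Euclidean property: forall x forall y forall z (Rxy & Rxz -> Ryz).
(a): fails — Rsu and Rsu but not Ruu.
(b): fails — Rst and Rst but not Rtt.
(c): fails — Rba and Rbb but not Rab.
Valid on no frame.

none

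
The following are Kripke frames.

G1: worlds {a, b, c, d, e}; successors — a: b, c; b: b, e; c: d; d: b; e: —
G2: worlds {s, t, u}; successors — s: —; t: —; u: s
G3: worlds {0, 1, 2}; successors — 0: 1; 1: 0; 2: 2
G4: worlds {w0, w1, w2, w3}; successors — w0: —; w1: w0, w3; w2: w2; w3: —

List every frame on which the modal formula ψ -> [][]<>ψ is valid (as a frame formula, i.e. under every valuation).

G2, G4

Frame correspondent (Sahlqvist): forall x forall z (x R^2 z -> exists w (x = w & zRw)) — i.e. a generalized confluence (Geach) condition.
G1: fails — aR²b but no w with a=w and bRw.
G2: condition met.
G3: fails — 0R²0 but no w with 0=w and 0Rw.
G4: condition met.
Valid on: G2, G4.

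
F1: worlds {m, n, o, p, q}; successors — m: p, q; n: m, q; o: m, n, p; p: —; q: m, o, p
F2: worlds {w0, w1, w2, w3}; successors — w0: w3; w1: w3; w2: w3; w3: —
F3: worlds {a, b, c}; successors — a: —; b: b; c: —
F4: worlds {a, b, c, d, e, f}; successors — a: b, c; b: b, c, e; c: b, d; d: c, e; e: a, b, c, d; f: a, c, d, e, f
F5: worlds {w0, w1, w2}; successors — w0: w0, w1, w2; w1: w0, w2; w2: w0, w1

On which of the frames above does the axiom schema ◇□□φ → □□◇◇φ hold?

F2, F3, F4, F5

The schema corresponds to a generalized confluence (Geach) condition: ∀x ∀y ∀z ((xRy ∧ xR²z) → ∃w (yR²w ∧ zR²w)).
F1: fails — mRp, mR²m but no w with pR²w and mR²w.
F2: satisfies the condition.
F3: satisfies the condition.
F4: satisfies the condition.
F5: satisfies the condition.
Valid on: F2, F3, F4, F5.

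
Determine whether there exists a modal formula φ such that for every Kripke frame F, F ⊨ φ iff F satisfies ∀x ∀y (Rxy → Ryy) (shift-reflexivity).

Definable; □(□r → r) defines it

This is a Sahlqvist condition; the T□ axiom □(□r → r) defines it.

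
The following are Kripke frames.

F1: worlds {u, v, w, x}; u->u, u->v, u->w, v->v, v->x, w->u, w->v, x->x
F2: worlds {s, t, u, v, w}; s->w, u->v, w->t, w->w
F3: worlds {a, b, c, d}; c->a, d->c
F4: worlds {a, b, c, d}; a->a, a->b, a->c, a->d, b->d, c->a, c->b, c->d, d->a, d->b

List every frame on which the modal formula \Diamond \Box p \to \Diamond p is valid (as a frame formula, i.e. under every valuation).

Frame correspondent (Sahlqvist): \forall x \forall y (xRy \to \exists w (yRw \wedge xRw)) — i.e. a generalized confluence (Geach) condition.
F1: ✓.
F2: fails — uRv but no w* with vRw* and uRw*.
F3: fails — cRa but no w with aRw and cRw.
F4: fails — bRd but no w with dRw and bRw.
Valid on: F1.

F1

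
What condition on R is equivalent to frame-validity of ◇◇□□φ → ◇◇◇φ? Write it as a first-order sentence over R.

This is a Sahlqvist (Geach-type) schema ◇^2□^2φ → □^0◇^3φ.
First-order correspondent: ∀x ∀y (xR²y → ∃w (yR²w ∧ xR³w)).

∀x ∀y (xR²y → ∃w (yR²w ∧ xR³w))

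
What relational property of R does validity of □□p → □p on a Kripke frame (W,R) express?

Suppose □□p→□p is valid. Take Rxy and set V(p)={w : xR²w}. Then □□p at x, so □p at x, so p at y, i.e. ∃z(Rxz∧Rzy).

density: ∀x ∀y (Rxy → ∃z (Rxz ∧ Rzy))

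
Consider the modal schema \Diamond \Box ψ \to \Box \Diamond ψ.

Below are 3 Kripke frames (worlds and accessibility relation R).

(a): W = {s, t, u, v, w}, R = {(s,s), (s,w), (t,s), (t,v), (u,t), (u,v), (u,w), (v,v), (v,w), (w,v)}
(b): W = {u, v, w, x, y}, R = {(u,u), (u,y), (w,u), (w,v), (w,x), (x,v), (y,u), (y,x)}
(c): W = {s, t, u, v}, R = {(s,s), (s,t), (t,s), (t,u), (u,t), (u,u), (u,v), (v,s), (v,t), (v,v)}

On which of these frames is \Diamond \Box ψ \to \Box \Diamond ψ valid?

(c)

Frame correspondent (Sahlqvist): \forall x \forall y \forall z (Rxy \wedge Rxz \to \exists w (Ryw \wedge Rzw)) — i.e. convergence.
(a): fails — Rsw and Rss but w and s have no common successor.
(b): fails — Rwu and Rwx but u and x have no common successor.
(c): condition met.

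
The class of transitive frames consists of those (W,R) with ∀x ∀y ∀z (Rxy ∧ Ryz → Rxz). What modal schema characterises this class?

□r → □□r

The condition is transitivity. The 4 schema □r → □□r defines it.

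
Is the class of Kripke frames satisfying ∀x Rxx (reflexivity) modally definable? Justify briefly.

Yes, by □q → q

This is a Sahlqvist condition; the T axiom □q → q defines it.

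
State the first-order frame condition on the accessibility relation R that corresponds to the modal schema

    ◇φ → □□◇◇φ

This is a Sahlqvist (Geach-type) schema ◇^1□^0φ → □^2◇^2φ.
Minimal-valuation argument: fix x; take any y with xR^1y and any z with xR^2z. Set V(φ) to the set of worlds R-reachable from y in exactly 0 steps. Then □^0φ holds at y, so the antecedent holds at x; validity forces ◇^2φ at z, giving a w with zR^2w and yR^0w.
First-order correspondent: ∀x ∀y ∀z ((xRy ∧ xR²z) → ∃w (y = w ∧ zR²w)).

∀x ∀y ∀z ((xRy ∧ xR²z) → ∃w (y = w ∧ zR²w))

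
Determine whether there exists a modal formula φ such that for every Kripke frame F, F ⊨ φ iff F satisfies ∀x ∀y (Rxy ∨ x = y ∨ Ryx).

Any modally definable frame class is closed under disjoint unions.
Take 3 disjoint single-world reflexive frames: each is trivially connected, but their disjoint union has 3 worlds with no edge between distinct components, so it is not connected.
So no modal formula (or set of formulas) defines exactly the connected frames.

Not modally definable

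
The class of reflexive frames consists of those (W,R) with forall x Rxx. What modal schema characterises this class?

This is reflexivity; the standard corresponding axiom is T: □s → s.
Suppose □s→s is valid. At any x set V(s)={w : Rxw}. Then □s holds at x, so s holds at x, i.e. Rxx.

□s → s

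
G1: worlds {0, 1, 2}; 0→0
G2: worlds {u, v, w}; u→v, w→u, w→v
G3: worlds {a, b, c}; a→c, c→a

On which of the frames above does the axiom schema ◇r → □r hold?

The schema corresponds to partial functionality: ∀x ∀y ∀z (Rxy ∧ Rxz → y = z).
G1: holds.
G2: fails — w sees both u and v.
G3: holds.
Valid on: G1, G3.

G1, G3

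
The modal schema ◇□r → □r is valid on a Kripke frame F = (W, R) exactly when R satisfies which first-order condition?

This is frame-equivalent to ◇r → □◇r (substitute ¬r for r and contrapose).
Suppose ◇r→□◇r is valid. Take Rxy, Rxz and set V(r)={y}. Then ◇r at x, so □◇r at x, so ◇r at z, so some w with Rzw has r; w=y, i.e. Rzy. By symmetry of the argument, Ryz.
Conversely, on a frame with the Euclidean property the schema holds at every world under every valuation.
Frame condition: ∀x ∀y ∀z (Rxy ∧ Rxz → Ryz).

the Euclidean property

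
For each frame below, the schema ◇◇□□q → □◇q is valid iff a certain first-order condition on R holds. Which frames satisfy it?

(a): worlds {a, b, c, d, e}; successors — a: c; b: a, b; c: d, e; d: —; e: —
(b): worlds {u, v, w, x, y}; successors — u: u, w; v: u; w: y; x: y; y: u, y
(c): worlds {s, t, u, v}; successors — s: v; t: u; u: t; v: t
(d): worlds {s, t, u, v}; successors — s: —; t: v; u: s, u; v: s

(b), (c)

This is the axiom for a generalized confluence (Geach) condition; its first-order frame correspondent is ∀x ∀y ∀z ((xR²y ∧ xRz) → ∃w (yR²w ∧ zRw)).
(a): fails — aR²d, aRc but no w with dR²w and cRw.
(b): holds.
(c): holds.
(d): fails — tR²s, tRv but no w with sR²w and vRw.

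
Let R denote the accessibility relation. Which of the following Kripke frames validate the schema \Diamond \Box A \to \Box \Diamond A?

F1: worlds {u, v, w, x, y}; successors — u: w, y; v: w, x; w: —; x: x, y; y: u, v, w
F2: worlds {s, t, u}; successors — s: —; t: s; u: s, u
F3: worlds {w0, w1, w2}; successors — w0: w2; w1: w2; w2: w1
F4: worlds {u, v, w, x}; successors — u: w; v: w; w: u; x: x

This is the axiom for convergence; its first-order frame correspondent is \forall x \forall y \forall z (Rxy \wedge Rxz \to \exists w (Ryw \wedge Rzw)).
F1: fails — Ruw and Ruw but w and w have no common successor.
F2: fails — Rts and Rts but s and s have no common successor.
F3: holds.
F4: holds.
Valid on: F3, F4.

F3, F4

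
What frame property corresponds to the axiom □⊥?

emptiness of R: ∀x ∀y ¬Rxy

□⊥ is valid iff no world has any successor (otherwise □⊥ fails at any world with one).
The converse is a direct semantic check.
Frame condition: ∀x ∀y ¬Rxy.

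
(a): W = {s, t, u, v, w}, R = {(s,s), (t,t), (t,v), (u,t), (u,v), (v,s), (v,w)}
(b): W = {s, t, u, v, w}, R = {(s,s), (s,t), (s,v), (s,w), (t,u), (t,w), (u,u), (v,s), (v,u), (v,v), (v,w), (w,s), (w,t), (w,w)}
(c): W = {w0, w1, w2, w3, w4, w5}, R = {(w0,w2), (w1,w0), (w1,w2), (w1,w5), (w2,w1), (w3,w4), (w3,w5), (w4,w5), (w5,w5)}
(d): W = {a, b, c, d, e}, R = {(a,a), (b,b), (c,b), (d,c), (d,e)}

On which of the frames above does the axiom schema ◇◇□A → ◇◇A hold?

Frame correspondent (Sahlqvist): ∀x ∀y (xR²y → ∃w (yRw ∧ xR²w)) — i.e. a generalized confluence (Geach) condition.
(a): fails — tR²w but no w* with wRw* and tR²w*.
(b): condition met.
(c): fails — w0R²w1 but no w with w1Rw and w0R²w.
(d): condition met.

(b), (d)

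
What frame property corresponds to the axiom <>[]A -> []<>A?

convergence

Suppose ◇□A→□◇A is valid. Take Rxy, Rxz and set V(A)={w : Ryw}. Then □A at y so ◇□A at x, so □◇A at x, so ◇A at z, giving w with Rzw and Ryw.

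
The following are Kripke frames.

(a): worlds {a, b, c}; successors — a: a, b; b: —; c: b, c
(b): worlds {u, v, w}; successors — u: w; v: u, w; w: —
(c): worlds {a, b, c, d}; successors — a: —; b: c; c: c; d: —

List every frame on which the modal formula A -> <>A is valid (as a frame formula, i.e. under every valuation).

The schema corresponds to reflexivity: forall x Rxx.
(a): fails — world b does not see itself.
(b): fails — world u does not see itself.
(c): fails — world a does not see itself.
Valid on no frame.

none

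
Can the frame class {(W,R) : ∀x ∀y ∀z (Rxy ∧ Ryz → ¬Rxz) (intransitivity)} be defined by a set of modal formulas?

Modal frame validity is preserved under surjective bounded morphisms.
The 5-cycle (worlds s,t,u,v,w with s→t→u→v→w→s) is intransitive. Mapping every world to a single reflexive point • is a surjective bounded morphism; the reflexive point is not intransitive (R••∧R•• but R••).
Hence intransitivity is not modally definable.

Not modally definable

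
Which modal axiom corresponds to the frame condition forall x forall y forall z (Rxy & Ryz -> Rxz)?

A defining formula is □s → □□s (the 4 axiom).
Suppose □s→□□s is valid. Take Rxy, Ryz and set V(s)={w : Rxw}. Then □s at x, so □□s at x, so □s at y, so s at z, i.e. Rxz.

□s → □□s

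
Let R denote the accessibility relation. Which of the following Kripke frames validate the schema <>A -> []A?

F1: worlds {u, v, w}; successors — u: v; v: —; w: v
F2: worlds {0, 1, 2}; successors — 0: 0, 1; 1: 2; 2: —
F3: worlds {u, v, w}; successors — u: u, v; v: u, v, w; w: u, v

F1

Frame correspondent (Sahlqvist): forall x forall y forall z (Rxy & Rxz -> y = z) — i.e. partial functionality.
F1: holds.
F2: fails — 0 sees both 0 and 1.
F3: fails — u sees both u and v.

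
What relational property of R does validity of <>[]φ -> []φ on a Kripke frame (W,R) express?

This is frame-equivalent to ◇φ → □◇φ (substitute ¬φ for φ and contrapose).
Suppose ◇φ→□◇φ is valid. Take Rxy, Rxz and set V(φ)={y}. Then ◇φ at x, so □◇φ at x, so ◇φ at z, so some w with Rzw has φ; w=y, i.e. Rzy. By symmetry of the argument, Ryz.
The converse is a direct semantic check.
So the correspondent is the Euclidean property.

The Euclidean property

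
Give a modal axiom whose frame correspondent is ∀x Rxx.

□p → p

This is reflexivity; the standard corresponding axiom is T: □p → p.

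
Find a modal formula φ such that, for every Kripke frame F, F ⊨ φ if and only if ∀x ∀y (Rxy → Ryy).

□(□p → p)

The condition is shift-reflexivity. The T□ schema □(□p → p) defines it.
Suppose □(□p→p) is valid. Take Rxy and set V(p)={w : Ryw}. Then at y, □p holds; since □(□p→p) at x, □p→p at y, so p at y, i.e. Ryy.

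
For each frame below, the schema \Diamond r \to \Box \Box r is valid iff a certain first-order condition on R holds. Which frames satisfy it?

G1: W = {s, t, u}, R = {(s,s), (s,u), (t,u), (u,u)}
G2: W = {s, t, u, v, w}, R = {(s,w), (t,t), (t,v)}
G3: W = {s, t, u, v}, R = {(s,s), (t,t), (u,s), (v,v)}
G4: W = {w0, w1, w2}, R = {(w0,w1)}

G3, G4

This is the axiom for a generalized confluence (Geach) condition; its first-order frame correspondent is \forall x \forall y \forall z ((xRy \wedge x R^2 z) \to \exists w (y = w \wedge z = w)).
G1: fails — sRs, sR²u but s ≠ u.
G2: fails — tRt, tR²v but t ≠ v.
G3: satisfies the condition.
G4: satisfies the condition.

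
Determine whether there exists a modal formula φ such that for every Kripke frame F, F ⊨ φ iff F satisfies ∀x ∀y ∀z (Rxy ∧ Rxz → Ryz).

Yes — defined by ◇q → □◇q

This is a Sahlqvist condition; the 5 axiom ◇q → □◇q defines it.
Suppose ◇q→□◇q is valid. Take Rxy, Rxz and set V(q)={y}. Then ◇q at x, so □◇q at x, so ◇q at z, so some w with Rzw has q; w=y, i.e. Rzy. By symmetry of the argument, Ryz.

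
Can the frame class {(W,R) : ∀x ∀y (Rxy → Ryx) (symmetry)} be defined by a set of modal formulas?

The condition is symmetry. A defining modal formula is p → □◇p.

Yes — defined by p → □◇p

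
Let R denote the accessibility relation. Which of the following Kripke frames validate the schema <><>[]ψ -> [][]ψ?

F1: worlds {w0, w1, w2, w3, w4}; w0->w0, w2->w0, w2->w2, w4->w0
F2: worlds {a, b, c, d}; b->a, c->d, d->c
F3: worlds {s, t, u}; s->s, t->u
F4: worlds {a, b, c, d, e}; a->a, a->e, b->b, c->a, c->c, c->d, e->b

F3

Frame correspondent (Sahlqvist): forall x forall y forall z ((x R^2 y & x R^2 z) -> exists w (yRw & z = w)) — i.e. a generalized confluence (Geach) condition.
F1: fails — w2R²w0, w2R²w2 but no w with w0Rw and w2=w.
F2: fails — cR²c, cR²c but no w with cRw and c=w.
F3: ✓.
F4: fails — aR²a, aR²b but no w with aRw and b=w.
Valid on: F3.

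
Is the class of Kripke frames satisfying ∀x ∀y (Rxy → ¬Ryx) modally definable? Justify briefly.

No

If a class were modally definable it would be closed under surjective bounded morphisms (Goldblatt–Thomason).
The 4-cycle (worlds w0,w1,w2,w3 with w0→w1→w2→w3→w0) is asymmetric. Mapping every world to a single reflexive point • is a surjective bounded morphism, and the reflexive point is not asymmetric (R•• but asymmetry requires ¬R••).
So the class is not modally definable.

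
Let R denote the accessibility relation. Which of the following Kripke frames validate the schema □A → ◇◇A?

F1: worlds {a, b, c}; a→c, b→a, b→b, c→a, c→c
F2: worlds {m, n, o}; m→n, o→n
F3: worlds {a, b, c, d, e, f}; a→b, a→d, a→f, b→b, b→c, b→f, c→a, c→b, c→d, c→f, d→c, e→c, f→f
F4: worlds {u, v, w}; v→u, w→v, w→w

The schema corresponds to a generalized confluence (Geach) condition: ∀x ∃w (xRw ∧ xR²w).
F1: condition met.
F2: fails — at m but no w with mRw and mR²w.
F3: fails — at d but no w with dRw and dR²w.
F4: fails — at u but no t with uRt and uR²t.
Valid on: F1.

F1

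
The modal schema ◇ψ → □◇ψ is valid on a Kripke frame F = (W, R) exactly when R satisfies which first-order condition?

the Euclidean property

This schema is the 5 axiom.
It corresponds to the Euclidean property: ∀x ∀y ∀z (Rxy ∧ Rxz → Ryz).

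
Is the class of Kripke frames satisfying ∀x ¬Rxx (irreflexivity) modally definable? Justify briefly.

Any modally definable frame class is closed under surjective bounded morphisms.
The 3-cycle (worlds 0,1,2 with 0→1→2→0) is irreflexive, and the map sending every world to a single reflexive point • is a surjective bounded morphism (forth: every edge maps to (•,•); back: every world has a successor). So any modal formula valid on the 3-cycle is also valid on the reflexive point, which is not irreflexive.
So no modal formula (or set of formulas) defines exactly the irreflexive frames.

No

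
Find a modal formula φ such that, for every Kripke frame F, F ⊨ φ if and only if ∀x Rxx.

□q → q

A defining formula is □q → q (the T axiom).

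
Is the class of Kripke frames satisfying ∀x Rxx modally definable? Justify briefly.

Yes: it is reflexivity, defined by the T schema □p → p.

Yes — defined by □p → p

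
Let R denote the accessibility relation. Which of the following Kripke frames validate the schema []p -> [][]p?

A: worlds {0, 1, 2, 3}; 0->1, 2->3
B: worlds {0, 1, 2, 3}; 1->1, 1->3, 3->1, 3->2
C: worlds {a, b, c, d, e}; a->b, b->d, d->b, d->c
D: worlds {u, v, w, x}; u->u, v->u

This is the axiom for transitivity; its first-order frame correspondent is forall x forall y forall z (Rxy & Ryz -> Rxz).
A: condition met.
B: fails — R31 and R13 but not R33.
C: fails — Rdb and Rbd but not Rdd.
D: condition met.
Valid on: A, D.

A, D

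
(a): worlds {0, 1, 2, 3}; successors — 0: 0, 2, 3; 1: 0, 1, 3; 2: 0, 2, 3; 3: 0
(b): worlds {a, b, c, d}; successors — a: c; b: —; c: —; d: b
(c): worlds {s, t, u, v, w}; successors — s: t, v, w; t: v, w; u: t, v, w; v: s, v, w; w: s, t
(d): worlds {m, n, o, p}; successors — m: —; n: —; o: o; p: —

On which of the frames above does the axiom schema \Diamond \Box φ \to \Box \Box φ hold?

The schema corresponds to a generalized confluence (Geach) condition: \forall x \forall y \forall z ((xRy \wedge x R^2 z) \to \exists w (yRw \wedge z = w)).
(a): fails — 0R3, 0R²2 but no w with 3Rw and 2=w.
(b): condition met.
(c): fails — sRt, sR²s but no w* with tRw* and s=w*.
(d): condition met.

(b), (d)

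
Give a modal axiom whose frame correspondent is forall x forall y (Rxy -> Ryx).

r → □◇r

The condition is symmetry. The B schema r → □◇r defines it.
Suppose r→□◇r is valid. Take Rxy and set V(r)={x}. Then r at x, so □◇r at x, so ◇r at y, so some z with Ryz has r; z=x, i.e. Ryx.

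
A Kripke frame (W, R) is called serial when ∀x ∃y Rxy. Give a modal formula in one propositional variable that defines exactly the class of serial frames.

□p → ◇p

This is seriality; the standard corresponding axiom is D: □p → ◇p.
Suppose □p→◇p is valid. At any x set V(p)=W. Then □p at x, so ◇p at x, so x has a successor.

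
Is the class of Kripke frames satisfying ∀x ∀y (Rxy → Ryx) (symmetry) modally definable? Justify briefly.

Yes — defined by q → □◇q

The condition is symmetry. A defining modal formula is q → □◇q.
Suppose q→□◇q is valid. Take Rxy and set V(q)={x}. Then q at x, so □◇q at x, so ◇q at y, so some z with Ryz has q; z=x, i.e. Ryx.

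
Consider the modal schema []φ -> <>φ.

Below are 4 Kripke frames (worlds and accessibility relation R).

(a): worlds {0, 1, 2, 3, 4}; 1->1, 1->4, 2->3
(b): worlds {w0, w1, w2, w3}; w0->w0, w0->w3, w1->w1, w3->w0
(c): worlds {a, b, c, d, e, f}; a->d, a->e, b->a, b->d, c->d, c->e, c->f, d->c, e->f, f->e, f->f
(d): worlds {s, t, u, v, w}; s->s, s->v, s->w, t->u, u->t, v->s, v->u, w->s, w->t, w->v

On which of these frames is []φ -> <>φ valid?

The schema corresponds to seriality: forall x exists y Rxy.
(a): fails — world 0 has no successor.
(b): fails — world w2 has no successor.
(c): ✓.
(d): ✓.

(c), (d)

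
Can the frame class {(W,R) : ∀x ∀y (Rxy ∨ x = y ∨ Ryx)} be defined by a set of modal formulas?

Not modally definable

Modal frame validity is preserved under disjoint unions.
Take 4 disjoint single-world reflexive frames: each is trivially connected, but their disjoint union has 4 worlds with no edge between distinct components, so it is not connected.
Hence connectedness of R is not modally definable.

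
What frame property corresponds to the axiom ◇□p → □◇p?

convergence: ∀x ∀y ∀z (Rxy ∧ Rxz → ∃w (Ryw ∧ Rzw))

Suppose ◇□p→□◇p is valid. Take Rxy, Rxz and set V(p)={w : Ryw}. Then □p at y so ◇□p at x, so □◇p at x, so ◇p at z, giving w with Rzw and Ryw.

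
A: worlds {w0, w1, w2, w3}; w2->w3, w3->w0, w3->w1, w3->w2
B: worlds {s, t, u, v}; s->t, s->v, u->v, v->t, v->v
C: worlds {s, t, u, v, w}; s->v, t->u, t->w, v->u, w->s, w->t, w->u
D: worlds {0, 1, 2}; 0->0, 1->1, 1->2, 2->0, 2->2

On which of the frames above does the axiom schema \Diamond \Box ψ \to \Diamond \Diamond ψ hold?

This is the axiom for a generalized confluence (Geach) condition; its first-order frame correspondent is \forall x \forall y (xRy \to \exists w (yRw \wedge x R^2 w)).
A: fails — w3Rw0 but no w with w0Rw and w3R²w.
B: fails — sRt but no w with tRw and sR²w.
C: fails — tRu but no w* with uRw* and tR²w*.
D: condition met.
Valid on: D.

D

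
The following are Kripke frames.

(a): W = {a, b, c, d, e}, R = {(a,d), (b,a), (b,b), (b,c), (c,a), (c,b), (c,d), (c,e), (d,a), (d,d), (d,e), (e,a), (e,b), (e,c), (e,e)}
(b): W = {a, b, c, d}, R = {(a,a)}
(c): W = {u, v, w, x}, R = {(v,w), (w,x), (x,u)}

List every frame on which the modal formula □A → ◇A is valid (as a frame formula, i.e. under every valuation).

(a)

This is the axiom for seriality; its first-order frame correspondent is ∀x ∃y Rxy.
(a): ✓.
(b): fails — world b has no successor.
(c): fails — world u has no successor.
Valid on: (a).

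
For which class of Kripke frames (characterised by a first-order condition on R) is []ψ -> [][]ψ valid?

Suppose □ψ→□□ψ is valid. Take Rxy, Ryz and set V(ψ)={w : Rxw}. Then □ψ at x, so □□ψ at x, so □ψ at y, so ψ at z, i.e. Rxz.

transitivity: forall x forall y forall z (Rxy & Ryz -> Rxz)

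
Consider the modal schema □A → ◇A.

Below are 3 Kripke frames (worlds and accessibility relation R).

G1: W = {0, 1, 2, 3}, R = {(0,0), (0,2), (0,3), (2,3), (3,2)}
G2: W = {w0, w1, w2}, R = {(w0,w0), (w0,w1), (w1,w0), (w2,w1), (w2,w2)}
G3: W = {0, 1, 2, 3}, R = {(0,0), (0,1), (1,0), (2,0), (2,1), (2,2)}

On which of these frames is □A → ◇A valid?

G2

This is the axiom for seriality; its first-order frame correspondent is ∀x ∃y Rxy.
G1: fails — world 1 has no successor.
G2: ✓.
G3: fails — world 3 has no successor.
Valid on: G2.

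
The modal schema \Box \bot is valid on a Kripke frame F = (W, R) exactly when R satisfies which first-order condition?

emptiness of R: \forall x \forall y \neg Rxy

□⊥ is valid iff no world has any successor (otherwise □⊥ fails at any world with one).
The converse is a direct semantic check.
Frame condition: \forall x \forall y \neg Rxy.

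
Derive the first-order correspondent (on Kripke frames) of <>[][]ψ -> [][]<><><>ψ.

forall x forall y forall z ((xRy & x R^2 z) -> exists w (y R^2 w & z R^3 w))

This is a Sahlqvist (Geach-type) schema ◇^1□^2ψ → □^2◇^3ψ.
First-order correspondent: forall x forall y forall z ((xRy & x R^2 z) -> exists w (y R^2 w & z R^3 w)).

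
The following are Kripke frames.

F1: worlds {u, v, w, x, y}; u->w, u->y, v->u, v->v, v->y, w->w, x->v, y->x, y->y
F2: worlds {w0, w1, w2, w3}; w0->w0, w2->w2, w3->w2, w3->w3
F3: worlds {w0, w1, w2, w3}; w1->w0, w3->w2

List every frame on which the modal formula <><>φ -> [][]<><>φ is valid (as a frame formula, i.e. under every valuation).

F3

The schema corresponds to a generalized confluence (Geach) condition: forall x forall y forall z ((x R^2 y & x R^2 z) -> exists w (y = w & z R^2 w)).
F1: fails — uR²w, uR²x but no t with w=t and xR²t.
F2: fails — w3R²w3, w3R²w2 but no w with w3=w and w2R²w.
F3: holds.
Valid on: F3.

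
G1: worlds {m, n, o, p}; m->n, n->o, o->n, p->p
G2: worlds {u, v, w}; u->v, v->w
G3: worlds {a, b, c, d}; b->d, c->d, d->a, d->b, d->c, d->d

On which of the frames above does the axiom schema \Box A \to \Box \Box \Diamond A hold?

G1

The schema corresponds to a generalized confluence (Geach) condition: \forall x \forall z (x R^2 z \to \exists w (xRw \wedge zRw)).
G1: satisfies the condition.
G2: fails — uR²w but no t with uRt and wRt.
G3: fails — bR²a but no w with bRw and aRw.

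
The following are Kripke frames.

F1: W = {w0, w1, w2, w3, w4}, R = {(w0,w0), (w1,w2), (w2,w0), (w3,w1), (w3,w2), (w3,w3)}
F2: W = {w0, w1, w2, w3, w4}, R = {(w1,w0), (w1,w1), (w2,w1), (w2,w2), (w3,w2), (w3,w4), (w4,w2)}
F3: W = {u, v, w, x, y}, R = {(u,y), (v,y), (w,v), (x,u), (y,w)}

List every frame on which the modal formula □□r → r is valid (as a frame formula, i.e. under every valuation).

The schema corresponds to a generalized confluence (Geach) condition: ∀x ∃w (xR²w ∧ x = w).
F1: fails — at w1 but no w with w1R²w and w1=w.
F2: fails — at w0 but no w with w0R²w and w0=w.
F3: fails — at u but no t with uR²t and u=t.
Valid on no frame.

none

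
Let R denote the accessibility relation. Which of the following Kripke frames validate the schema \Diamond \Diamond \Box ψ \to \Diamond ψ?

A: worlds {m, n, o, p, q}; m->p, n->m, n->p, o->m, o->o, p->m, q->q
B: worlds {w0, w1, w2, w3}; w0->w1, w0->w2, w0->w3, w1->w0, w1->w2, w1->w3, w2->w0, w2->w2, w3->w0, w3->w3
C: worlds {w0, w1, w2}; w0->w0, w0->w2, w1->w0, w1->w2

B

Frame correspondent (Sahlqvist): \forall x \forall y (x R^2 y \to \exists w (yRw \wedge xRw)) — i.e. a generalized confluence (Geach) condition.
A: fails — oR²m but no w with mRw and oRw.
B: condition met.
C: fails — w0R²w2 but no w with w2Rw and w0Rw.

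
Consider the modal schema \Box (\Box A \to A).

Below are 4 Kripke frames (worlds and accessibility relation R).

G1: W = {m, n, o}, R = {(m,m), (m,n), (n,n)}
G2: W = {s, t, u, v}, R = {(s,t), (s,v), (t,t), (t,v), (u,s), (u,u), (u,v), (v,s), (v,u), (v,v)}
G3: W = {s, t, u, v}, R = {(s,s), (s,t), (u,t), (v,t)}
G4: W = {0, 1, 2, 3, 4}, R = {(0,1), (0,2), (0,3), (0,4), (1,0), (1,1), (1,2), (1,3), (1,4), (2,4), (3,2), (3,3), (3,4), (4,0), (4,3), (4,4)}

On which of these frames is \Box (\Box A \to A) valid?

G1

Frame correspondent (Sahlqvist): \forall x \forall y (Rxy \to Ryy) — i.e. shift-reflexivity.
G1: ✓.
G2: fails — Rus but not Rss.
G3: fails — Rvt but not Rtt.
G4: fails — R10 but not R00.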